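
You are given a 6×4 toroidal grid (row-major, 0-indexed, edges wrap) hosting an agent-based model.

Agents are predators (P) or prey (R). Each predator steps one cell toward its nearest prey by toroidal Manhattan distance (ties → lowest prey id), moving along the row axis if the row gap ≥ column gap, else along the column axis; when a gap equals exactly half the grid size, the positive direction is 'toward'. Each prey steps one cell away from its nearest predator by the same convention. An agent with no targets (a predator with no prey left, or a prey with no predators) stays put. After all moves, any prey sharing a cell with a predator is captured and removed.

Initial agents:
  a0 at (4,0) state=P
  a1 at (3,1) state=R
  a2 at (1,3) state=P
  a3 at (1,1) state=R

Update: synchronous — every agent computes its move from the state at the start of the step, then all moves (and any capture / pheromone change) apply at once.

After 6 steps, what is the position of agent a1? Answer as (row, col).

(3, 1)

t=1: a0@(3,0):P a1@(2,1):R a2@(1,0):P
t=2: a0@(2,0):P a1@(1,1):R a2@(2,0):P
t=3: a0@(1,0):P a1@(0,1):R a2@(1,0):P
t=4: a0@(0,0):P a1@(5,1):R a2@(0,0):P
t=5: a0@(5,0):P a1@(4,1):R a2@(5,0):P
t=6: a0@(4,0):P a1@(3,1):R a2@(4,0):P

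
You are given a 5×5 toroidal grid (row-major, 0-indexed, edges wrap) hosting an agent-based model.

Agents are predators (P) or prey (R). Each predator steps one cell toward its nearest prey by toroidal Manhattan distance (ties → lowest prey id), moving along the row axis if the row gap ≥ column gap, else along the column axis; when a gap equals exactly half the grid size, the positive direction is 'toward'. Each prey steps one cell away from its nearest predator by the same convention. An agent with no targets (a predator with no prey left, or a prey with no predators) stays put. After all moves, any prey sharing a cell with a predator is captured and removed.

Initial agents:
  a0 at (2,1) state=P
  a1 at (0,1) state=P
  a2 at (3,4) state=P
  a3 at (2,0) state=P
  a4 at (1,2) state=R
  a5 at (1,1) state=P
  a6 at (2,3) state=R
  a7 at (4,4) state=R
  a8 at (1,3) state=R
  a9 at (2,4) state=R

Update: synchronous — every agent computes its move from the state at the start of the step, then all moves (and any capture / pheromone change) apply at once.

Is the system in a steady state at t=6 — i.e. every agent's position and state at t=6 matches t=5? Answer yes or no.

t=1: a0@(1,1):P a1@(1,1):P a2@(4,4):P a3@(2,4):P a4@(1,3):R a5@(1,2):P a7@(0,4):R a8@(1,4):R a9@(1,4):R
t=2: a0@(1,2):P a1@(1,2):P a2@(0,4):P a3@(1,4):P a5@(1,3):P
t=3: (unchanged — steady state)

yes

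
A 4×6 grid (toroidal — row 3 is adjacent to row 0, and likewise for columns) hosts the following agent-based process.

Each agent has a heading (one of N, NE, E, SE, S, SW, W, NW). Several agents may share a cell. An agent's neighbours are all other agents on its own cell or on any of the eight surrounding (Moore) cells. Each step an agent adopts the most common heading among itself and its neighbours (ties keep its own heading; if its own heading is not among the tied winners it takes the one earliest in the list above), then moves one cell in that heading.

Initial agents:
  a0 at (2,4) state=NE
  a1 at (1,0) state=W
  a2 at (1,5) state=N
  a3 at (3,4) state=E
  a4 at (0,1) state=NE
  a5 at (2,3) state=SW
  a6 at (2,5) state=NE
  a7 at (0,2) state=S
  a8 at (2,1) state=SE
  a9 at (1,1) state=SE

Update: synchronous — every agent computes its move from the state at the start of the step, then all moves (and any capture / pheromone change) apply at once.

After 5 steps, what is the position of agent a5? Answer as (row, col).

t=1: a0@(1,5):NE a1@(0,1):NE a2@(0,0):NE a3@(2,5):NE a4@(3,2):NE a5@(3,2):SW a6@(1,0):NE a7@(1,2):S a8@(3,2):SE a9@(2,2):SE
t=2: a0@(0,0):NE a1@(3,2):NE a2@(3,1):NE a3@(1,0):NE a4@(2,3):NE a5@(2,3):NE a6@(0,1):NE a7@(2,2):S a8@(0,3):SE a9@(3,3):SE
t=3: a0@(3,1):NE a1@(2,3):NE a2@(2,2):NE a3@(0,1):NE a4@(1,4):NE a5@(1,4):NE a6@(3,2):NE a7@(1,3):NE a8@(1,4):SE a9@(2,4):NE
t=4: a0@(2,2):NE a1@(1,4):NE a2@(1,3):NE a3@(3,2):NE a4@(0,5):NE a5@(0,5):NE a6@(2,3):NE a7@(0,4):NE a8@(0,5):NE a9@(1,5):NE
t=5: a0@(1,3):NE a1@(0,5):NE a2@(0,4):NE a3@(2,3):NE a4@(3,0):NE a5@(3,0):NE a6@(1,4):NE a7@(3,5):NE a8@(3,0):NE a9@(0,0):NE

(3, 0)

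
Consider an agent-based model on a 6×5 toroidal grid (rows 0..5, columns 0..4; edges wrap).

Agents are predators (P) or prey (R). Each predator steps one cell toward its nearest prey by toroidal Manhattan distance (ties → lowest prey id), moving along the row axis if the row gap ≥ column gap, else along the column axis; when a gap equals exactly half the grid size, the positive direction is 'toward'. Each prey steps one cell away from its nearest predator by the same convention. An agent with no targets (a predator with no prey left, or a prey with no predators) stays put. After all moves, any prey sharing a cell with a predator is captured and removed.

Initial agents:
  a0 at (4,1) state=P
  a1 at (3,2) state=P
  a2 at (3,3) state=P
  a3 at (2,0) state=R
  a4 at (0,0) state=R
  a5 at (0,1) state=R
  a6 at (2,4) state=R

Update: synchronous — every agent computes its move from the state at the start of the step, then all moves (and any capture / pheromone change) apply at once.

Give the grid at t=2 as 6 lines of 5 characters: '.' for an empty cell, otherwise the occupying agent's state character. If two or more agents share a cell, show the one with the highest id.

.P..R
...P.
RP...
.....
.....
.....

t=1: a0@(5,1):P a1@(3,1):P a2@(2,3):P a3@(1,0):R a4@(1,0):R a5@(1,1):R a6@(1,4):R
t=2: a0@(0,1):P a1@(2,1):P a2@(1,3):P a3@(2,0):R a4@(2,0):R a6@(0,4):R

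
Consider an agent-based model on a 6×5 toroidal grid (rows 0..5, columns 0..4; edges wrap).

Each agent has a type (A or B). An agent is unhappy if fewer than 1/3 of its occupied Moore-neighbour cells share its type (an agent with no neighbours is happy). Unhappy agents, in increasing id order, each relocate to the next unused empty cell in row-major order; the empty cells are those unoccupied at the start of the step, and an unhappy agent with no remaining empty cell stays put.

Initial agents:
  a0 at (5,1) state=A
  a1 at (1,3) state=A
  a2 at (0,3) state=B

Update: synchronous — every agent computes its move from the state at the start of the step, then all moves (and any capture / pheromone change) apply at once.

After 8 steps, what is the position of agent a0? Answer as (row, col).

(5, 1)

t=1: a0@(5,1):A a1@(0,0):A a2@(0,1):B
t=2: a0@(5,1):A a1@(0,0):A a2@(0,2):B
t=3: a0@(5,1):A a1@(0,0):A a2@(0,1):B
t=4: a0@(5,1):A a1@(0,0):A a2@(0,2):B
t=5: a0@(5,1):A a1@(0,0):A a2@(0,1):B
t=6: a0@(5,1):A a1@(0,0):A a2@(0,2):B
t=7: a0@(5,1):A a1@(0,0):A a2@(0,1):B
t=8: a0@(5,1):A a1@(0,0):A a2@(0,2):B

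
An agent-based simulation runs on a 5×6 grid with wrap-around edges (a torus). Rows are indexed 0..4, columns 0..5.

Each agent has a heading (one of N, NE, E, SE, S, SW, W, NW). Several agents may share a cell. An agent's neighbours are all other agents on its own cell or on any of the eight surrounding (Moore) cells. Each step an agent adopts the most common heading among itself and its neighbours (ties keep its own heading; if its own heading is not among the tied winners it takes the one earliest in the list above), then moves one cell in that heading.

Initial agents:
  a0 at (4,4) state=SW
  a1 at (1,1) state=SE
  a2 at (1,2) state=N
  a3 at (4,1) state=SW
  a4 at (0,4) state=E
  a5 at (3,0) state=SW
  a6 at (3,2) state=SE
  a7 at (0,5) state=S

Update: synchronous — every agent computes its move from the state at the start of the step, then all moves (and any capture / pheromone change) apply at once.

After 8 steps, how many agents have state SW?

7

t=1: a0@(0,3):SW a1@(2,2):SE a2@(0,2):N a3@(0,0):SW a4@(0,5):E a5@(4,5):SW a6@(4,3):SE a7@(1,5):S
t=2: a0@(1,2):SW a1@(3,3):SE a2@(4,2):N a3@(1,5):SW a4@(1,4):SW a5@(0,4):SW a6@(0,4):SE a7@(2,5):S
t=3: a0@(2,1):SW a1@(4,4):SE a2@(3,2):N a3@(2,4):SW a4@(2,3):SW a5@(1,3):SW a6@(1,3):SW a7@(3,4):SW
t=4: a0@(3,0):SW a1@(0,5):SE a2@(4,1):SW a3@(3,3):SW a4@(3,2):SW a5@(2,2):SW a6@(2,2):SW a7@(4,3):SW
t=5: a0@(4,5):SW a1@(1,0):SE a2@(0,0):SW a3@(4,2):SW a4@(4,1):SW a5@(3,1):SW a6@(3,1):SW a7@(0,2):SW
t=6: a0@(0,4):SW a1@(2,1):SE a2@(1,5):SW a3@(0,1):SW a4@(0,0):SW a5@(4,0):SW a6@(4,0):SW a7@(1,1):SW
t=7: a0@(1,3):SW a1@(3,2):SE a2@(2,4):SW a3@(1,0):SW a4@(1,5):SW a5@(0,5):SW a6@(0,5):SW a7@(2,0):SW
t=8: a0@(2,2):SW a1@(4,3):SE a2@(3,3):SW a3@(2,5):SW a4@(2,4):SW a5@(1,4):SW a6@(1,4):SW a7@(3,5):SW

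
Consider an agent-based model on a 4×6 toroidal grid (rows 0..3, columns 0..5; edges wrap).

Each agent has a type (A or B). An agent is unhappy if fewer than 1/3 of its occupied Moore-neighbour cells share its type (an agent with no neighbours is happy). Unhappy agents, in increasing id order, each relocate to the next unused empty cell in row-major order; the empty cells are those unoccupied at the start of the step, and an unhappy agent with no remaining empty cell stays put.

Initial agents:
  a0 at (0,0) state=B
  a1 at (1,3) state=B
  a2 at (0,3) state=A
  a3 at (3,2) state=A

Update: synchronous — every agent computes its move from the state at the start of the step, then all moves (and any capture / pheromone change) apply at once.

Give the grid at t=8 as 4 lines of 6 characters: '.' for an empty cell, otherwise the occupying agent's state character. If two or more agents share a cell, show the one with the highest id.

t=1: a0@(0,0):B a1@(0,1):B a2@(0,3):A a3@(3,2):A
t=2: (unchanged — steady state)

BB.A..
......
......
..A...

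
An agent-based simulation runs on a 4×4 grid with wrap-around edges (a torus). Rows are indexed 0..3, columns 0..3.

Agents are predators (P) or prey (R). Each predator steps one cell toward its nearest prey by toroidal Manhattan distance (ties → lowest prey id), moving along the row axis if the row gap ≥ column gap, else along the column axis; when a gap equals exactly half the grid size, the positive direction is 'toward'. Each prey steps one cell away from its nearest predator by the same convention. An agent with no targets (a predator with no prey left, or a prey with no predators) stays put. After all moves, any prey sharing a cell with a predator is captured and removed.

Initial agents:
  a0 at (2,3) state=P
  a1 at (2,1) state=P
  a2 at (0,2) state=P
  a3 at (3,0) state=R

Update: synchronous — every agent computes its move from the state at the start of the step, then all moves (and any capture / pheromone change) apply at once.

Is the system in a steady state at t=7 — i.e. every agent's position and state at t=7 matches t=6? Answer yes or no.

yes

t=1: a0@(3,3):P a1@(3,1):P a2@(0,3):P a3@(0,0):R
t=2: a0@(0,3):P a1@(0,1):P a2@(0,0):P
t=3: (unchanged — steady state)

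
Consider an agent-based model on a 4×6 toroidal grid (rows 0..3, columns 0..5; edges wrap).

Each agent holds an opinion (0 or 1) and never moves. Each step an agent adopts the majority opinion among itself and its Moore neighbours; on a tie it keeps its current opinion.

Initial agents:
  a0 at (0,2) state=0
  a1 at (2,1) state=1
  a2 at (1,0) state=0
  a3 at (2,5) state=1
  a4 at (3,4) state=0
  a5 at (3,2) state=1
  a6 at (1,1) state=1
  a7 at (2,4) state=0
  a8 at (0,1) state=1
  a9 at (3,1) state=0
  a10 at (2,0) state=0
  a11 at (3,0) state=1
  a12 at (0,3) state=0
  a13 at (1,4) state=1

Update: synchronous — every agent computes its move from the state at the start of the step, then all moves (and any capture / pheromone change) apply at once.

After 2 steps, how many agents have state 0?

t=1: a0@(0,2):0 a1@(2,1):1 a2@(1,0):1 a3@(2,5):0 a4@(3,4):0 a5@(3,2):1 a6@(1,1):1 a7@(2,4):0 a8@(0,1):1 a9@(3,1):1 a10@(2,0):1 a11@(3,0):1 a12@(0,3):0 a13@(1,4):1
t=2: a0@(0,2):1 a1@(2,1):1 a2@(1,0):1 a3@(2,5):1 a4@(3,4):0 a5@(3,2):1 a6@(1,1):1 a7@(2,4):0 a8@(0,1):1 a9@(3,1):1 a10@(2,0):1 a11@(3,0):1 a12@(0,3):0 a13@(1,4):0

4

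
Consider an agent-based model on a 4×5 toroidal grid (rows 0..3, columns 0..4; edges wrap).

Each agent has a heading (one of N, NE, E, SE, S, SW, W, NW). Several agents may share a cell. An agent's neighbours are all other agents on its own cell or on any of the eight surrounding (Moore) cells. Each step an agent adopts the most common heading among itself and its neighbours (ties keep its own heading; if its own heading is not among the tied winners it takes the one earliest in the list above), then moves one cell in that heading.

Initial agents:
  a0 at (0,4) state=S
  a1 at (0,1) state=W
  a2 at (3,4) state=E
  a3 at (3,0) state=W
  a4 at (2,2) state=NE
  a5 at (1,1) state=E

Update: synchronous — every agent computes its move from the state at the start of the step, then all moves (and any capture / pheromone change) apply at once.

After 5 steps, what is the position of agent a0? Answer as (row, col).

(2, 1)

t=1: a0@(1,4):S a1@(0,0):W a2@(3,0):E a3@(3,4):W a4@(1,3):NE a5@(1,2):E
t=2: a0@(2,4):S a1@(0,4):W a2@(3,4):W a3@(3,3):W a4@(0,4):NE a5@(1,3):E
t=3: a0@(2,3):W a1@(0,3):W a2@(3,3):W a3@(3,2):W a4@(0,3):W a5@(1,4):E
t=4: a0@(2,2):W a1@(0,2):W a2@(3,2):W a3@(3,1):W a4@(0,2):W a5@(1,3):W
t=5: a0@(2,1):W a1@(0,1):W a2@(3,1):W a3@(3,0):W a4@(0,1):W a5@(1,2):W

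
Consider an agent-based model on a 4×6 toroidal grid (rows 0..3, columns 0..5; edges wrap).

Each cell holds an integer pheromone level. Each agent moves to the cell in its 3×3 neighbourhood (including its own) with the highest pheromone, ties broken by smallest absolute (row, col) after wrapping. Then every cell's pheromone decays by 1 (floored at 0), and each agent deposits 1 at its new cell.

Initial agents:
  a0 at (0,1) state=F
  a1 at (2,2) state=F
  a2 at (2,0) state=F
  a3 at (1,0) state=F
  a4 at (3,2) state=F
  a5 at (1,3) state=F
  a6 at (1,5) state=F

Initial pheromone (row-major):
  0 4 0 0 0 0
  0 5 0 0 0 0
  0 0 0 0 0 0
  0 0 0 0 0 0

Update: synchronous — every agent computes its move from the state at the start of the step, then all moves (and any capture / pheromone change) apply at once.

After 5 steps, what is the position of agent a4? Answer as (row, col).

(1, 1)

t=1: a0@(1,1) a1@(1,1) a2@(1,1) a3@(1,1) a4@(0,1) a5@(0,2) a6@(0,0) | pheromone: 1 4 1 0 0 0 / 0 8 0 0 0 0 / 0 0 0 0 0 0 / 0 0 0 0 0 0
t=2: a0@(1,1) a1@(1,1) a2@(1,1) a3@(1,1) a4@(1,1) a5@(1,1) a6@(1,1) | pheromone: 0 3 0 0 0 0 / 0 14 0 0 0 0 / 0 0 0 0 0 0 / 0 0 0 0 0 0
t=3: a0@(1,1) a1@(1,1) a2@(1,1) a3@(1,1) a4@(1,1) a5@(1,1) a6@(1,1) | pheromone: 0 2 0 0 0 0 / 0 20 0 0 0 0 / 0 0 0 0 0 0 / 0 0 0 0 0 0
t=4: a0@(1,1) a1@(1,1) a2@(1,1) a3@(1,1) a4@(1,1) a5@(1,1) a6@(1,1) | pheromone: 0 1 0 0 0 0 / 0 26 0 0 0 0 / 0 0 0 0 0 0 / 0 0 0 0 0 0
t=5: a0@(1,1) a1@(1,1) a2@(1,1) a3@(1,1) a4@(1,1) a5@(1,1) a6@(1,1) | pheromone: 0 0 0 0 0 0 / 0 32 0 0 0 0 / 0 0 0 0 0 0 / 0 0 0 0 0 0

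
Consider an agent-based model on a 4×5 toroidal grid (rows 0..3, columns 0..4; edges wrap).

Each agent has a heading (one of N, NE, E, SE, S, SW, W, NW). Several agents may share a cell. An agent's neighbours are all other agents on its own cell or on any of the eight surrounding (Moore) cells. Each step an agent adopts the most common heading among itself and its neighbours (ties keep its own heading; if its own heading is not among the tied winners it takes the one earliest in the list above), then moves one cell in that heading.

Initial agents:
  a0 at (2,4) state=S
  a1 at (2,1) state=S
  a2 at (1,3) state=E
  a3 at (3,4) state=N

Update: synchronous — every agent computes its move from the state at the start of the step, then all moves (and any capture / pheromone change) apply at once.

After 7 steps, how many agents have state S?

4

t=1: a0@(3,4):S a1@(3,1):S a2@(1,4):E a3@(2,4):N
t=2: a0@(0,4):S a1@(0,1):S a2@(1,0):E a3@(1,4):N
t=3: a0@(1,4):S a1@(1,1):S a2@(2,0):S a3@(0,4):N
t=4: a0@(2,4):S a1@(2,1):S a2@(3,0):S a3@(3,4):N
t=5: a0@(3,4):S a1@(3,1):S a2@(0,0):S a3@(0,4):S
t=6: a0@(0,4):S a1@(0,1):S a2@(1,0):S a3@(1,4):S
t=7: a0@(1,4):S a1@(1,1):S a2@(2,0):S a3@(2,4):S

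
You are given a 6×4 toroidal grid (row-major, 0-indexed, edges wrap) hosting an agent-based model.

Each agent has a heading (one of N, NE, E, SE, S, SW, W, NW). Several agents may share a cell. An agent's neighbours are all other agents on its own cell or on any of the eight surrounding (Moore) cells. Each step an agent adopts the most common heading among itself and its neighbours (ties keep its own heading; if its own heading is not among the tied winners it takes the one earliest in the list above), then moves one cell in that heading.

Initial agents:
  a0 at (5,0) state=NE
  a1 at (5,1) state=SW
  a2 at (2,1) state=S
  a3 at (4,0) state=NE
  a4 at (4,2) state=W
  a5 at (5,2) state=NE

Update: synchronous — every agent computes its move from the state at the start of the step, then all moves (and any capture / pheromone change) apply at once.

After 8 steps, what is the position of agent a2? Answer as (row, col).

t=1: a0@(4,1):NE a1@(4,2):NE a2@(3,1):S a3@(3,1):NE a4@(4,1):W a5@(4,3):NE
t=2: a0@(3,2):NE a1@(3,3):NE a2@(2,2):NE a3@(2,2):NE a4@(3,2):NE a5@(3,0):NE
t=3: a0@(2,3):NE a1@(2,0):NE a2@(1,3):NE a3@(1,3):NE a4@(2,3):NE a5@(2,1):NE
t=4: a0@(1,0):NE a1@(1,1):NE a2@(0,0):NE a3@(0,0):NE a4@(1,0):NE a5@(1,2):NE
t=5: a0@(0,1):NE a1@(0,2):NE a2@(5,1):NE a3@(5,1):NE a4@(0,1):NE a5@(0,3):NE
t=6: a0@(5,2):NE a1@(5,3):NE a2@(4,2):NE a3@(4,2):NE a4@(5,2):NE a5@(5,0):NE
t=7: a0@(4,3):NE a1@(4,0):NE a2@(3,3):NE a3@(3,3):NE a4@(4,3):NE a5@(4,1):NE
t=8: a0@(3,0):NE a1@(3,1):NE a2@(2,0):NE a3@(2,0):NE a4@(3,0):NE a5@(3,2):NE

(2, 0)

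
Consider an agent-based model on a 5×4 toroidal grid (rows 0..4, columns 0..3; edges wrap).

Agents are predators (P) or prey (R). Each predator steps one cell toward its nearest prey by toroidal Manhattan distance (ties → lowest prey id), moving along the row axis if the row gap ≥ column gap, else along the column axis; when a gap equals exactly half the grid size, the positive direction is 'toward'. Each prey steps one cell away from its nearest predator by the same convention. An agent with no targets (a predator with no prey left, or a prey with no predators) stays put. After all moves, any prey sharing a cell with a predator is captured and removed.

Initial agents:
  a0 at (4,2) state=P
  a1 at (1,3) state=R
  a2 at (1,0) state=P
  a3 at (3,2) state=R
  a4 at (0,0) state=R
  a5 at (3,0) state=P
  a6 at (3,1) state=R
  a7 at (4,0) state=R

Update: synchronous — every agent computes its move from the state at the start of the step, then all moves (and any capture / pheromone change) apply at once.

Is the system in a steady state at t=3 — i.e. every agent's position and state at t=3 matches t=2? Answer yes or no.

t=1: a0@(3,2):P a1@(1,2):R a2@(1,3):P a3@(2,2):R a4@(4,0):R a5@(3,1):P a7@(0,0):R
t=2: a0@(2,2):P a1@(1,1):R a2@(1,2):P a4@(0,0):R a5@(2,1):P a7@(4,0):R
t=3: a0@(1,2):P a1@(1,0):R a2@(1,1):P a4@(0,3):R a5@(1,1):P a7@(0,0):R

no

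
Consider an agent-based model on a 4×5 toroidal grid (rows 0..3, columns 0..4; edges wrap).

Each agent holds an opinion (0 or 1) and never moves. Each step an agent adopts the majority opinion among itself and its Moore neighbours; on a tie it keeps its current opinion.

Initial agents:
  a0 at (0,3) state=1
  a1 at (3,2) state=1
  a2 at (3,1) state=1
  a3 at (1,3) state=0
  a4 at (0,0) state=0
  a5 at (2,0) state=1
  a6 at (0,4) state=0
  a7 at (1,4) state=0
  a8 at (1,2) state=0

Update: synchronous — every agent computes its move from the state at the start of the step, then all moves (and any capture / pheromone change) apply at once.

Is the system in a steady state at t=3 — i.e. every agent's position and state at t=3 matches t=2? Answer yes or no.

yes

t=1: a0@(0,3):0 a1@(3,2):1 a2@(3,1):1 a3@(1,3):0 a4@(0,0):0 a5@(2,0):1 a6@(0,4):0 a7@(1,4):0 a8@(1,2):0
t=2: (unchanged — steady state)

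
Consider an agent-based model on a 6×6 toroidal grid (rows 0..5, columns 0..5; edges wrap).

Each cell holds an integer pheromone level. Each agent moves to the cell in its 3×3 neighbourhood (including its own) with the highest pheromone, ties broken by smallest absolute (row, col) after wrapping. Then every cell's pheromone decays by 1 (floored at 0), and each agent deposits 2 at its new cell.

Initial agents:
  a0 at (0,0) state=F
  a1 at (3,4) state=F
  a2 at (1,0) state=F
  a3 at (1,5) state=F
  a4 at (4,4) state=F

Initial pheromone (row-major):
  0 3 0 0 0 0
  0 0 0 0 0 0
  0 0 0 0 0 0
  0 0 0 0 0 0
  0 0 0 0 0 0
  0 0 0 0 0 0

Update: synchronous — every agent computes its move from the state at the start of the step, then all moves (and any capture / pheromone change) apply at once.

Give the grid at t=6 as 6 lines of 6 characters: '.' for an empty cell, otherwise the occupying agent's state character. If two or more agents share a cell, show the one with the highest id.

.F....
......
...F..
......
......
......

t=1: a0@(0,1) a1@(2,3) a2@(0,1) a3@(0,0) a4@(3,3) | pheromone: 2 6 0 0 0 0 / 0 0 0 0 0 0 / 0 0 0 2 0 0 / 0 0 0 2 0 0 / 0 0 0 0 0 0 / 0 0 0 0 0 0
t=2: a0@(0,1) a1@(2,3) a2@(0,1) a3@(0,1) a4@(2,3) | pheromone: 1 11 0 0 0 0 / 0 0 0 0 0 0 / 0 0 0 5 0 0 / 0 0 0 1 0 0 / 0 0 0 0 0 0 / 0 0 0 0 0 0
t=3: a0@(0,1) a1@(2,3) a2@(0,1) a3@(0,1) a4@(2,3) | pheromone: 0 16 0 0 0 0 / 0 0 0 0 0 0 / 0 0 0 8 0 0 / 0 0 0 0 0 0 / 0 0 0 0 0 0 / 0 0 0 0 0 0
t=4: a0@(0,1) a1@(2,3) a2@(0,1) a3@(0,1) a4@(2,3) | pheromone: 0 21 0 0 0 0 / 0 0 0 0 0 0 / 0 0 0 11 0 0 / 0 0 0 0 0 0 / 0 0 0 0 0 0 / 0 0 0 0 0 0
t=5: a0@(0,1) a1@(2,3) a2@(0,1) a3@(0,1) a4@(2,3) | pheromone: 0 26 0 0 0 0 / 0 0 0 0 0 0 / 0 0 0 14 0 0 / 0 0 0 0 0 0 / 0 0 0 0 0 0 / 0 0 0 0 0 0
t=6: a0@(0,1) a1@(2,3) a2@(0,1) a3@(0,1) a4@(2,3) | pheromone: 0 31 0 0 0 0 / 0 0 0 0 0 0 / 0 0 0 17 0 0 / 0 0 0 0 0 0 / 0 0 0 0 0 0 / 0 0 0 0 0 0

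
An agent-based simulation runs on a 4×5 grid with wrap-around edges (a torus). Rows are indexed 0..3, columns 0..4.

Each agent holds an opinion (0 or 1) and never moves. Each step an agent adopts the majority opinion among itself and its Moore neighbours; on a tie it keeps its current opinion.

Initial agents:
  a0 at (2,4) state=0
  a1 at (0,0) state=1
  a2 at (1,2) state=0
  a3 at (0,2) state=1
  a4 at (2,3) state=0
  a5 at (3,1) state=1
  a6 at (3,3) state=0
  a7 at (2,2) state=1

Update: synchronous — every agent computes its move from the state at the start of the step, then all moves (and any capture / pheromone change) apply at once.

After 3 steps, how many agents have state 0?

5

t=1: a0@(2,4):0 a1@(0,0):1 a2@(1,2):0 a3@(0,2):1 a4@(2,3):0 a5@(3,1):1 a6@(3,3):0 a7@(2,2):0
t=2: (unchanged — steady state)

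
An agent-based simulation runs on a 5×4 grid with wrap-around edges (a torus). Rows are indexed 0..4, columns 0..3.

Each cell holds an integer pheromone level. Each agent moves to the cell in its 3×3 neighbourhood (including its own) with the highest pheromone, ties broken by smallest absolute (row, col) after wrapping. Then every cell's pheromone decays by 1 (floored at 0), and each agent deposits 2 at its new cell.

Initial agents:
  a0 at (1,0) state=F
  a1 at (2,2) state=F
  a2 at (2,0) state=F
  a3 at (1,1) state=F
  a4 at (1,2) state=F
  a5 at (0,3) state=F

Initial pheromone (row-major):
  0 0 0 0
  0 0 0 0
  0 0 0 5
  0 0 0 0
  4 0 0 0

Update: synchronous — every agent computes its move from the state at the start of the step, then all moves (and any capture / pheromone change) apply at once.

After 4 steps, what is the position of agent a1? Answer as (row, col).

t=1: a0@(2,3) a1@(2,3) a2@(2,3) a3@(0,0) a4@(2,3) a5@(4,0) | pheromone: 2 0 0 0 / 0 0 0 0 / 0 0 0 12 / 0 0 0 0 / 5 0 0 0
t=2: a0@(2,3) a1@(2,3) a2@(2,3) a3@(4,0) a4@(2,3) a5@(4,0) | pheromone: 1 0 0 0 / 0 0 0 0 / 0 0 0 19 / 0 0 0 0 / 8 0 0 0
t=3: a0@(2,3) a1@(2,3) a2@(2,3) a3@(4,0) a4@(2,3) a5@(4,0) | pheromone: 0 0 0 0 / 0 0 0 0 / 0 0 0 26 / 0 0 0 0 / 11 0 0 0
t=4: a0@(2,3) a1@(2,3) a2@(2,3) a3@(4,0) a4@(2,3) a5@(4,0) | pheromone: 0 0 0 0 / 0 0 0 0 / 0 0 0 33 / 0 0 0 0 / 14 0 0 0

(2, 3)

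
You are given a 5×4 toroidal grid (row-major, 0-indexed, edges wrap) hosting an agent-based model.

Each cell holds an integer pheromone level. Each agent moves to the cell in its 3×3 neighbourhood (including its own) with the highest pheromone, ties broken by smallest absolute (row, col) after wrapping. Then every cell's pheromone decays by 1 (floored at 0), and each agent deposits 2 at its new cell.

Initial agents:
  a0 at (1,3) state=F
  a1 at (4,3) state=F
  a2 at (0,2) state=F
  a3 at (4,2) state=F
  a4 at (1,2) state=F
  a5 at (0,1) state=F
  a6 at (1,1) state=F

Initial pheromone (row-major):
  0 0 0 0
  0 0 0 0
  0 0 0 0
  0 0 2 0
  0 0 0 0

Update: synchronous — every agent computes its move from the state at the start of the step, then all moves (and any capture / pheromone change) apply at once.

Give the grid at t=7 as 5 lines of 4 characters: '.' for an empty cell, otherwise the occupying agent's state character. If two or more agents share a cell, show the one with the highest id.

F...
....
....
..F.
....

t=1: a0@(0,0) a1@(3,2) a2@(0,1) a3@(3,2) a4@(0,1) a5@(0,0) a6@(0,0) | pheromone: 6 4 0 0 / 0 0 0 0 / 0 0 0 0 / 0 0 5 0 / 0 0 0 0
t=2: a0@(0,0) a1@(3,2) a2@(0,0) a3@(3,2) a4@(0,0) a5@(0,0) a6@(0,0) | pheromone: 15 3 0 0 / 0 0 0 0 / 0 0 0 0 / 0 0 8 0 / 0 0 0 0
t=3: a0@(0,0) a1@(3,2) a2@(0,0) a3@(3,2) a4@(0,0) a5@(0,0) a6@(0,0) | pheromone: 24 2 0 0 / 0 0 0 0 / 0 0 0 0 / 0 0 11 0 / 0 0 0 0
t=4: a0@(0,0) a1@(3,2) a2@(0,0) a3@(3,2) a4@(0,0) a5@(0,0) a6@(0,0) | pheromone: 33 1 0 0 / 0 0 0 0 / 0 0 0 0 / 0 0 14 0 / 0 0 0 0
t=5: a0@(0,0) a1@(3,2) a2@(0,0) a3@(3,2) a4@(0,0) a5@(0,0) a6@(0,0) | pheromone: 42 0 0 0 / 0 0 0 0 / 0 0 0 0 / 0 0 17 0 / 0 0 0 0
t=6: a0@(0,0) a1@(3,2) a2@(0,0) a3@(3,2) a4@(0,0) a5@(0,0) a6@(0,0) | pheromone: 51 0 0 0 / 0 0 0 0 / 0 0 0 0 / 0 0 20 0 / 0 0 0 0
t=7: a0@(0,0) a1@(3,2) a2@(0,0) a3@(3,2) a4@(0,0) a5@(0,0) a6@(0,0) | pheromone: 60 0 0 0 / 0 0 0 0 / 0 0 0 0 / 0 0 23 0 / 0 0 0 0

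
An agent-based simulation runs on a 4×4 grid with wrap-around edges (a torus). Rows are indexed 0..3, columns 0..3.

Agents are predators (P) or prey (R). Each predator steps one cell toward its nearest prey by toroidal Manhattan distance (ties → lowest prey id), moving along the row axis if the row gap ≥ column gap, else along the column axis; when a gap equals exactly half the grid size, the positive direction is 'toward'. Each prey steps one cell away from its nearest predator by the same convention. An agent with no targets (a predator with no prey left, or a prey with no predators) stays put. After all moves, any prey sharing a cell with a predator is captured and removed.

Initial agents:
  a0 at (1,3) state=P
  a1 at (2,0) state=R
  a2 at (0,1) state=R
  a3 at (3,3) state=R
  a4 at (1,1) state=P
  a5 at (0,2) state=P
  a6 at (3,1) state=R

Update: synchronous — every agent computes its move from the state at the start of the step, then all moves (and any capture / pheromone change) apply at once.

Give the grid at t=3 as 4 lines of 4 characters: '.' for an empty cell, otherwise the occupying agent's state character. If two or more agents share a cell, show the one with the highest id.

t=1: a0@(2,3):P a1@(3,0):R a2@(3,1):R a4@(0,1):P a5@(0,1):P a6@(2,1):R
t=2: a0@(3,3):P a1@(0,0):R a2@(2,1):R a4@(3,1):P a5@(3,1):P a6@(2,0):R
t=3: a0@(0,3):P a1@(1,0):R a2@(1,1):R a4@(2,1):P a5@(2,1):P a6@(1,0):R

...P
RR..
.P..
....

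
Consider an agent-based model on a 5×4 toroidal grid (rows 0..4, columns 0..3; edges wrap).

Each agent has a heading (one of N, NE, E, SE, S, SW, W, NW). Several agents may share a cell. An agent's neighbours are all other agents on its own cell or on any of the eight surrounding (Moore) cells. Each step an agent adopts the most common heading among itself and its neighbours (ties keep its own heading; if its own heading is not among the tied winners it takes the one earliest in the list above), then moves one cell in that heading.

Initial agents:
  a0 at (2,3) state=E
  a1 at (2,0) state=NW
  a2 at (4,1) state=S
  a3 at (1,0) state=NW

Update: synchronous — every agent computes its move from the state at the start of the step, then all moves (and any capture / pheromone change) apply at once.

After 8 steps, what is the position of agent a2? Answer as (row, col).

t=1: a0@(1,2):NW a1@(1,3):NW a2@(0,1):S a3@(0,3):NW
t=2: a0@(0,1):NW a1@(0,2):NW a2@(1,1):S a3@(4,2):NW
t=3: a0@(4,0):NW a1@(4,1):NW a2@(0,0):NW a3@(3,1):NW
t=4: a0@(3,3):NW a1@(3,0):NW a2@(4,3):NW a3@(2,0):NW
t=5: a0@(2,2):NW a1@(2,3):NW a2@(3,2):NW a3@(1,3):NW
t=6: a0@(1,1):NW a1@(1,2):NW a2@(2,1):NW a3@(0,2):NW
t=7: a0@(0,0):NW a1@(0,1):NW a2@(1,0):NW a3@(4,1):NW
t=8: a0@(4,3):NW a1@(4,0):NW a2@(0,3):NW a3@(3,0):NW

(0, 3)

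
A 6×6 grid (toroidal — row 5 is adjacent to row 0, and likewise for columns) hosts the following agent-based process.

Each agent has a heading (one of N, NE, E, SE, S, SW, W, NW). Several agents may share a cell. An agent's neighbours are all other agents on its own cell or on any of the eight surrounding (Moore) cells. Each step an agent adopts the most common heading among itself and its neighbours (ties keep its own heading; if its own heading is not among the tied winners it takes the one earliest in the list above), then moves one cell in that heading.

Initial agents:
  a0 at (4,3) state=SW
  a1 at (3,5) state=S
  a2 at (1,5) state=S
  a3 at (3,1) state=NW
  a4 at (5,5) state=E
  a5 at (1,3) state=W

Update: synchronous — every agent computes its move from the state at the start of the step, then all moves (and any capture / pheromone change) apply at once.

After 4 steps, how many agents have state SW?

1

t=1: a0@(5,2):SW a1@(4,5):S a2@(2,5):S a3@(2,0):NW a4@(5,0):E a5@(1,2):W
t=2: a0@(0,1):SW a1@(5,5):S a2@(3,5):S a3@(1,5):NW a4@(5,1):E a5@(1,1):W
t=3: a0@(1,0):SW a1@(0,5):S a2@(4,5):S a3@(0,4):NW a4@(5,2):E a5@(1,0):W
t=4: a0@(2,5):SW a1@(1,5):S a2@(5,5):S a3@(5,3):NW a4@(5,3):E a5@(1,5):W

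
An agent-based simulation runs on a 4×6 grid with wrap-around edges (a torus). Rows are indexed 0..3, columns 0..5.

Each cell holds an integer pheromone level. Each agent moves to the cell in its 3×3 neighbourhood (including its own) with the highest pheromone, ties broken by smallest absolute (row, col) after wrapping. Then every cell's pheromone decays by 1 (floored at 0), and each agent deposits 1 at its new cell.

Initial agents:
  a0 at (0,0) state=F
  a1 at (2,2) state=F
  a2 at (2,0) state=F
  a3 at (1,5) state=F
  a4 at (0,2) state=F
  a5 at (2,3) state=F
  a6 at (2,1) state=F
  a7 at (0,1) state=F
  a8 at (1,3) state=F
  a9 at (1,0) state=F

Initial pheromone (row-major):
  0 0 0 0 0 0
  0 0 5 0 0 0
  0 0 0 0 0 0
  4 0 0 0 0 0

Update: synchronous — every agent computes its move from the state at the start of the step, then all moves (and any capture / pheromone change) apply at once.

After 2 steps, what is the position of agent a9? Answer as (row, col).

(3, 0)

t=1: a0@(3,0) a1@(1,2) a2@(3,0) a3@(0,0) a4@(1,2) a5@(1,2) a6@(1,2) a7@(1,2) a8@(1,2) a9@(0,0) | pheromone: 2 0 0 0 0 0 / 0 0 10 0 0 0 / 0 0 0 0 0 0 / 5 0 0 0 0 0
t=2: a0@(3,0) a1@(1,2) a2@(3,0) a3@(3,0) a4@(1,2) a5@(1,2) a6@(1,2) a7@(1,2) a8@(1,2) a9@(3,0) | pheromone: 1 0 0 0 0 0 / 0 0 15 0 0 0 / 0 0 0 0 0 0 / 8 0 0 0 0 0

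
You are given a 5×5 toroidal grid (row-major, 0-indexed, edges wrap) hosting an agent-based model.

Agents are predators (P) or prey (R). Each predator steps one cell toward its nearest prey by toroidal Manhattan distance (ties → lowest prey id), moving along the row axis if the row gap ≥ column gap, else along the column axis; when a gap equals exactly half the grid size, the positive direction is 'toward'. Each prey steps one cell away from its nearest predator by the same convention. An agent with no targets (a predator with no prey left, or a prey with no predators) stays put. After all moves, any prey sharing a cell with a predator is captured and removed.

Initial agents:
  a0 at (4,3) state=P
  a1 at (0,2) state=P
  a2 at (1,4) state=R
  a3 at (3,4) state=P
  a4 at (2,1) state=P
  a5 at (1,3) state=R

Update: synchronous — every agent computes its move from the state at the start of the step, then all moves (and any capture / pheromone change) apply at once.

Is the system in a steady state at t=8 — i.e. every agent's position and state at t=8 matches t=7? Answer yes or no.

yes

t=1: a0@(0,3):P a1@(1,2):P a2@(0,4):R a3@(2,4):P a4@(2,0):P a5@(2,3):R
t=2: a0@(0,4):P a1@(2,2):P a2@(0,0):R a3@(2,3):P a4@(2,4):P
t=3: a0@(0,0):P a1@(1,2):P a2@(0,1):R a3@(1,3):P a4@(1,4):P
t=4: a0@(0,1):P a1@(0,2):P a3@(1,2):P a4@(1,0):P
t=5: (unchanged — steady state)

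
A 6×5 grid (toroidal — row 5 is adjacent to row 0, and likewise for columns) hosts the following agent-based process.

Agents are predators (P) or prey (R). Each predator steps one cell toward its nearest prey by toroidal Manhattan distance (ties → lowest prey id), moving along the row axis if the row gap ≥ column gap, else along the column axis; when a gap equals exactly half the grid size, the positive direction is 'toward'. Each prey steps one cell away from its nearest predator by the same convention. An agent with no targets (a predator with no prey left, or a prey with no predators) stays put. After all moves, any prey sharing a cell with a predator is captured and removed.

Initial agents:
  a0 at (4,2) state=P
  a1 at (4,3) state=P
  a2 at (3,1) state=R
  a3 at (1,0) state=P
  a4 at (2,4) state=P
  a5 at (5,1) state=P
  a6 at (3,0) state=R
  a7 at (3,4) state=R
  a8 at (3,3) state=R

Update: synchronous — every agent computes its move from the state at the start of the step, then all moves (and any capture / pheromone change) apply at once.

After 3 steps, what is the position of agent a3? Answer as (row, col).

t=1: a0@(3,2):P a1@(3,3):P a2@(2,1):R a3@(2,0):P a4@(3,4):P a5@(4,1):P a6@(4,0):R a7@(4,4):R a8@(2,3):R
t=2: a0@(2,2):P a1@(2,3):P a3@(2,1):P a4@(4,4):P a5@(4,0):P a7@(5,4):R a8@(1,3):R
t=3: a0@(1,2):P a1@(1,3):P a3@(2,2):P a4@(5,4):P a5@(5,0):P a7@(0,4):R a8@(0,3):R

(2, 2)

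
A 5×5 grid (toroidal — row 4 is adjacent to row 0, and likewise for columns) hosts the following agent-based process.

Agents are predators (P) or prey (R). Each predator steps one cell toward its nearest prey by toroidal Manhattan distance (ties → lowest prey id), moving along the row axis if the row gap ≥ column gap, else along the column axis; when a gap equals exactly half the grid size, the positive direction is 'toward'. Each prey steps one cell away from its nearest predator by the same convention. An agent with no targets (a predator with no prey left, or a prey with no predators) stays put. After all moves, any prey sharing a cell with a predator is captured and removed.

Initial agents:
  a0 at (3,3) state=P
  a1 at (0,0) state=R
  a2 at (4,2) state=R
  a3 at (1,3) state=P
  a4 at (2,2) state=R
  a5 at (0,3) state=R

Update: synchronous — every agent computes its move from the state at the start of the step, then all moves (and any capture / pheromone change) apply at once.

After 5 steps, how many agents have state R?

2

t=1: a0@(4,3):P a1@(0,1):R a2@(0,2):R a3@(0,3):P a4@(1,2):R
t=2: a0@(0,3):P a1@(0,0):R a2@(0,1):R a3@(0,2):P a4@(2,2):R
t=3: a0@(0,4):P a2@(0,0):R a3@(0,1):P a4@(3,2):R
t=4: a0@(0,0):P a2@(0,1):R a3@(0,0):P a4@(2,2):R
t=5: a0@(0,1):P a2@(0,2):R a3@(0,1):P a4@(3,2):R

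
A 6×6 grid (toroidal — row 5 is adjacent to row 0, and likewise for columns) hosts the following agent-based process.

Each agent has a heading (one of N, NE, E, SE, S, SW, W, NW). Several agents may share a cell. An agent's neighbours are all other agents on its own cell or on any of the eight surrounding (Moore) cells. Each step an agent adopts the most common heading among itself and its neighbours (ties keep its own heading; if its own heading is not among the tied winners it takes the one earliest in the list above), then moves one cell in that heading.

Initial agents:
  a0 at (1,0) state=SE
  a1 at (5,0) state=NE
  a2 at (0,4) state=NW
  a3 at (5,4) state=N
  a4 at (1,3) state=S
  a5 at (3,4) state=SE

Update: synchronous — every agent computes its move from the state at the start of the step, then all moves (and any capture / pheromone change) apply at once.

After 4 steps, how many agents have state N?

t=1: a0@(2,1):SE a1@(4,1):NE a2@(5,3):NW a3@(4,4):N a4@(2,3):S a5@(4,5):SE
t=2: a0@(3,2):SE a1@(3,2):NE a2@(4,2):NW a3@(3,4):N a4@(3,3):S a5@(5,0):SE
t=3: a0@(4,3):SE a1@(2,3):NE a2@(3,1):NW a3@(2,4):N a4@(4,3):S a5@(0,1):SE
t=4: a0@(5,4):SE a1@(1,4):NE a2@(2,0):NW a3@(1,4):N a4@(5,3):S a5@(1,2):SE

1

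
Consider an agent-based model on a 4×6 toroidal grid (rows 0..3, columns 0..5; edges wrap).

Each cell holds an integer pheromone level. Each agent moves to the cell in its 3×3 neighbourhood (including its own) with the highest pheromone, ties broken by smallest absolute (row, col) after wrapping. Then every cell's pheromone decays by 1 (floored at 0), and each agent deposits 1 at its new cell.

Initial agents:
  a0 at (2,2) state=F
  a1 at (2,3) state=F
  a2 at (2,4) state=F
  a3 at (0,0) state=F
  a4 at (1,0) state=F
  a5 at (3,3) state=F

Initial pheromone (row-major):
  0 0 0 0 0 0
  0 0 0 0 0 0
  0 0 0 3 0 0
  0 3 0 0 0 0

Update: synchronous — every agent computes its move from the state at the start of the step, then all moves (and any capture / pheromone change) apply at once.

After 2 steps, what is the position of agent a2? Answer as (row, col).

t=1: a0@(2,3) a1@(2,3) a2@(2,3) a3@(3,1) a4@(0,0) a5@(2,3) | pheromone: 1 0 0 0 0 0 / 0 0 0 0 0 0 / 0 0 0 6 0 0 / 0 3 0 0 0 0
t=2: a0@(2,3) a1@(2,3) a2@(2,3) a3@(3,1) a4@(3,1) a5@(2,3) | pheromone: 0 0 0 0 0 0 / 0 0 0 0 0 0 / 0 0 0 9 0 0 / 0 4 0 0 0 0

(2, 3)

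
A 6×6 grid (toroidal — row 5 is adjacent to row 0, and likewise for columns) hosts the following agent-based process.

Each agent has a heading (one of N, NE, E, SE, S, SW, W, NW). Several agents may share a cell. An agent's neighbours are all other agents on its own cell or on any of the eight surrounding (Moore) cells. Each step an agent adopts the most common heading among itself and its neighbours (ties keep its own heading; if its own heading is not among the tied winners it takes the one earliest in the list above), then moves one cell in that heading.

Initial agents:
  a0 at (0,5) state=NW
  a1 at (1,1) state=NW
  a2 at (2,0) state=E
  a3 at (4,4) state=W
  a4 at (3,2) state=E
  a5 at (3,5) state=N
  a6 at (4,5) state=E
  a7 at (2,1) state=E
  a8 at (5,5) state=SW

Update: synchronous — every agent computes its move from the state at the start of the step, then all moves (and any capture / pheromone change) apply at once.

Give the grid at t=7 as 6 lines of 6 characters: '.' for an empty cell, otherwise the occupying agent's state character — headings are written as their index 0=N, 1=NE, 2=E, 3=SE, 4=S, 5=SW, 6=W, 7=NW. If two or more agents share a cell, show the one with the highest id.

......
..2...
.22...
2..2..
22....
......

t=1: a0@(5,4):NW a1@(1,2):E a2@(2,1):E a3@(4,3):W a4@(3,3):E a5@(3,0):E a6@(4,0):E a7@(2,2):E a8@(0,4):SW
t=2: a0@(4,3):NW a1@(1,3):E a2@(2,2):E a3@(4,2):W a4@(3,4):E a5@(3,1):E a6@(4,1):E a7@(2,3):E a8@(1,3):SW
t=3: a0@(3,2):NW a1@(1,4):E a2@(2,3):E a3@(4,3):E a4@(3,5):E a5@(3,2):E a6@(4,2):E a7@(2,4):E a8@(1,4):E
t=4: a0@(3,3):E a1@(1,5):E a2@(2,4):E a3@(4,4):E a4@(3,0):E a5@(3,3):E a6@(4,3):E a7@(2,5):E a8@(1,5):E
t=5: a0@(3,4):E a1@(1,0):E a2@(2,5):E a3@(4,5):E a4@(3,1):E a5@(3,4):E a6@(4,4):E a7@(2,0):E a8@(1,0):E
t=6: a0@(3,5):E a1@(1,1):E a2@(2,0):E a3@(4,0):E a4@(3,2):E a5@(3,5):E a6@(4,5):E a7@(2,1):E a8@(1,1):E
t=7: a0@(3,0):E a1@(1,2):E a2@(2,1):E a3@(4,1):E a4@(3,3):E a5@(3,0):E a6@(4,0):E a7@(2,2):E a8@(1,2):E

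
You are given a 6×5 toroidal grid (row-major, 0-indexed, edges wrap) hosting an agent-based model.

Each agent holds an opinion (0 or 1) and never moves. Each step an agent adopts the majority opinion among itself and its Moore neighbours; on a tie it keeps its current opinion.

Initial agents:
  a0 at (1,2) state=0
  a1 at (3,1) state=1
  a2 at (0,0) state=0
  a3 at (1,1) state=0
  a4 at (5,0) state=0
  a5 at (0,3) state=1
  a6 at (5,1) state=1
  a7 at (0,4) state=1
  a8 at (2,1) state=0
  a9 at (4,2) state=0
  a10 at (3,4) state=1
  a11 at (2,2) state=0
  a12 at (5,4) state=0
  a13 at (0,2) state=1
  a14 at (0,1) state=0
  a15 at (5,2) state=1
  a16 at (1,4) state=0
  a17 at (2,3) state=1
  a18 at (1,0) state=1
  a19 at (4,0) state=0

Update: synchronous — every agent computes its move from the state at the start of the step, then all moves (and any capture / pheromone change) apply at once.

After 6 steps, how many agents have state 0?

20

t=1: a0@(1,2):0 a1@(3,1):0 a2@(0,0):0 a3@(1,1):0 a4@(5,0):0 a5@(0,3):1 a6@(5,1):0 a7@(0,4):0 a8@(2,1):0 a9@(4,2):1 a10@(3,4):1 a11@(2,2):0 a12@(5,4):0 a13@(0,2):1 a14@(0,1):0 a15@(5,2):1 a16@(1,4):1 a17@(2,3):0 a18@(1,0):0 a19@(4,0):0
t=2: a0@(1,2):0 a1@(3,1):0 a2@(0,0):0 a3@(1,1):0 a4@(5,0):0 a5@(0,3):1 a6@(5,1):0 a7@(0,4):0 a8@(2,1):0 a9@(4,2):1 a10@(3,4):0 a11@(2,2):0 a12@(5,4):0 a13@(0,2):0 a14@(0,1):0 a15@(5,2):1 a16@(1,4):0 a17@(2,3):0 a18@(1,0):0 a19@(4,0):0
t=3: a0@(1,2):0 a1@(3,1):0 a2@(0,0):0 a3@(1,1):0 a4@(5,0):0 a5@(0,3):0 a6@(5,1):0 a7@(0,4):0 a8@(2,1):0 a9@(4,2):1 a10@(3,4):0 a11@(2,2):0 a12@(5,4):0 a13@(0,2):0 a14@(0,1):0 a15@(5,2):1 a16@(1,4):0 a17@(2,3):0 a18@(1,0):0 a19@(4,0):0
t=4: a0@(1,2):0 a1@(3,1):0 a2@(0,0):0 a3@(1,1):0 a4@(5,0):0 a5@(0,3):0 a6@(5,1):0 a7@(0,4):0 a8@(2,1):0 a9@(4,2):1 a10@(3,4):0 a11@(2,2):0 a12@(5,4):0 a13@(0,2):0 a14@(0,1):0 a15@(5,2):0 a16@(1,4):0 a17@(2,3):0 a18@(1,0):0 a19@(4,0):0
t=5: a0@(1,2):0 a1@(3,1):0 a2@(0,0):0 a3@(1,1):0 a4@(5,0):0 a5@(0,3):0 a6@(5,1):0 a7@(0,4):0 a8@(2,1):0 a9@(4,2):0 a10@(3,4):0 a11@(2,2):0 a12@(5,4):0 a13@(0,2):0 a14@(0,1):0 a15@(5,2):0 a16@(1,4):0 a17@(2,3):0 a18@(1,0):0 a19@(4,0):0
t=6: (unchanged — steady state)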